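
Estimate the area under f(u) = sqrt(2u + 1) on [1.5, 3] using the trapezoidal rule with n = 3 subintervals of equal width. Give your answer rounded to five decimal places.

Δu = (3 − 1.5)/3 = 0.5.
f(1.5) ≈ 2.00000, f(2) ≈ 2.23607, f(2.5) ≈ 2.44949, f(3) ≈ 2.64575.
T_3 = (Δu/2)·[f(u_0) + 2f(u_1) + 2f(u_2) + f(u_3)].
Sum ≈ 3.50422.

3.50422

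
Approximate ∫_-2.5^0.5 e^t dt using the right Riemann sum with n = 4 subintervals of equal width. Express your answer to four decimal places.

2.2269

Δt = (0.5 − (-2.5))/4 = 0.75.
Right endpoints: -1.75, -1, -0.25, 0.5.
f(-1.75) ≈ 0.1738, f(-1) ≈ 0.3679, f(-0.25) ≈ 0.7788, f(0.5) ≈ 1.6487.
Sum = Δt · [f(-1.75) + f(-1) + f(-0.25) + f(0.5)].
Sum ≈ 2.2269.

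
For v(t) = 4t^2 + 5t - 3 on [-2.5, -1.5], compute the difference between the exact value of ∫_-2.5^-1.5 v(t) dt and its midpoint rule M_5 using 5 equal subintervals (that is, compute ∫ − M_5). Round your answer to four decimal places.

0.0133

Exact integral: ∫_-2.5^-1.5 v(t) dt ≈ 3.333333.
M_5 = 3.32.
Error ≈ 3.333333 − 3.32 ≈ 0.0133.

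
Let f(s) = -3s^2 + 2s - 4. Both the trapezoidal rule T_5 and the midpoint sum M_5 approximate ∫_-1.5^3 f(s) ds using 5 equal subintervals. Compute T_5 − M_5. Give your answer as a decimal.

-2.73375

T_5 = -43.4475.
M_5 = -40.71375.
T_5 − M_5 = -2.73375.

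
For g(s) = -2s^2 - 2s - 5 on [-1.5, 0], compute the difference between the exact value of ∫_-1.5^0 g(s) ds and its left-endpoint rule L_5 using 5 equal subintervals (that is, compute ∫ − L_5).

0.27

Exact integral: ∫_-1.5^0 g(s) ds = -7.5.
L_5 = -7.77.
Error = -7.5 − (-7.77) = 0.27.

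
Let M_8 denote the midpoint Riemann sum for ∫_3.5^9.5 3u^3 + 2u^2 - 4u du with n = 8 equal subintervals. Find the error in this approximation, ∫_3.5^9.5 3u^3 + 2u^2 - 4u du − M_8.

Exact integral: ∫_3.5^9.5 f(u) du = 6383.25.
M_8 = 6366.234375.
Error = 6383.25 − 6366.234375 = 17.015625.

17.015625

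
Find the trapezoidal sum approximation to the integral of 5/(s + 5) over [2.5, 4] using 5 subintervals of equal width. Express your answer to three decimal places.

0.912

Δs = (4 − 2.5)/5 = 0.3.
f(2.5) = 2/3, f(2.8) = 25/39, f(3.1) = 50/81, f(3.4) = 25/42, f(3.7) = 50/87, f(4) = 5/9.
T_5 = (Δs/2)·[f(s_0) + 2f(s_1) + ... + 2f(s_{4}) + f(s_5)].
Sum ≈ 0.912.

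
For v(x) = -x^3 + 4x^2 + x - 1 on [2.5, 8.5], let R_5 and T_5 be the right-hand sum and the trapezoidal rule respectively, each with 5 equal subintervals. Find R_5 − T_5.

R_5 = -685.35.
T_5 = -488.25.
R_5 − T_5 = -197.1.

-197.1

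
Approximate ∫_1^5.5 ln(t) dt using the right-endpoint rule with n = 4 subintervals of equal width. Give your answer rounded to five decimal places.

Δt = (5.5 − 1)/4 = 1.125.
Right endpoints: 2.125, 3.25, 4.375, 5.5.
f(2.125) ≈ 0.75377, f(3.25) ≈ 1.17865, f(4.375) ≈ 1.47591, f(5.5) ≈ 1.70475.
Sum = Δt · [f(2.125) + f(3.25) + f(4.375) + f(5.5)].
Sum ≈ 5.75222.

5.75222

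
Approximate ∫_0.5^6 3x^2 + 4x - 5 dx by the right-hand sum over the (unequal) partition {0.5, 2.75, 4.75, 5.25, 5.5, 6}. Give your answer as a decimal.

367.703125

Subinterval widths: 2.25, 2, 0.5, 0.25, 0.5.
Right endpoints: 2.75, 4.75, 5.25, 5.5, 6.
f(2.75) = 28.6875, f(4.75) = 81.6875, f(5.25) = 98.6875, f(5.5) = 107.75, f(6) = 127.
Sum = Σ Δx_i · f(x_i).
Sum = 367.703125.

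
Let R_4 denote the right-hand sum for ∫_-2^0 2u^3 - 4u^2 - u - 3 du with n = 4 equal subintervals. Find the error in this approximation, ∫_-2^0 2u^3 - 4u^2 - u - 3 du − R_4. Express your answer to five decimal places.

Exact integral: ∫_-2^0 f(u) du ≈ -22.6666667.
R_4 = -16.
Error ≈ -22.6666667 − (-16) ≈ -6.66667.

-6.66667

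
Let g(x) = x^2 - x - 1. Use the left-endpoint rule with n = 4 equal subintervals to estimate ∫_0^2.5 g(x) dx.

-1.42578125

Δx = (2.5 − 0)/4 = 0.625.
Left endpoints: 0, 0.625, 1.25, 1.875.
g(0) = -1, g(0.625) = -1.234375, g(1.25) = -0.6875, g(1.875) = 0.640625.
Sum = Δx · [g(0) + g(0.625) + g(1.25) + g(1.875)].
Sum = -1.42578125.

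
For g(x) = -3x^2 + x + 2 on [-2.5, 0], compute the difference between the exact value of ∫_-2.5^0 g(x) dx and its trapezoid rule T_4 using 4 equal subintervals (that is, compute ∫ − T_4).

0.48828125

Exact integral: ∫_-2.5^0 g(x) dx = -13.75.
T_4 = -14.23828125.
Error = -13.75 − (-14.23828125) = 0.48828125.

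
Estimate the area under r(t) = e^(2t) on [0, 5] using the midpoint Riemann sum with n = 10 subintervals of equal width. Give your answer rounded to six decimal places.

10566.908569

Δt = (5 − 0)/10 = 0.5.
Midpoints: 0.25, 0.75, 1.25, 1.75, 2.25, 2.75, 3.25, 3.75, 4.25, 4.75.
r(0.25) ≈ 1.648721, r(0.75) ≈ 4.481689, r(1.25) ≈ 12.182494, r(1.75) ≈ 33.115452, r(2.25) ≈ 90.017131, r(2.75) ≈ 244.691932, r(3.25) ≈ 665.141633, r(3.75) ≈ 1808.042414, r(4.25) ≈ 4914.768840, r(4.75) ≈ 13359.726830.
Sum = Δt · [r(0.25) + r(0.75) + r(1.25) + ...].
Sum ≈ 10566.908569.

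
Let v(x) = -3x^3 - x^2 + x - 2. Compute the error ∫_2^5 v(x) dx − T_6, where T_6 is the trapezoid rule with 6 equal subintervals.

Exact integral: ∫_2^5 v(x) dx = -491.25.
T_6 = -495.3125.
Error = -491.25 − (-495.3125) = 4.0625.

4.0625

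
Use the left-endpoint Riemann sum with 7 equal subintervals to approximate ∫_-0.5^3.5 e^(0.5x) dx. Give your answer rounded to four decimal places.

Δx = (3.5 − (-0.5))/7 = 4/7.
Left endpoints: -0.5, 1/14, 9/14, 17/14, 25/14, 33/14, 41/14.
f(-0.5) ≈ 0.7788, f(1/14) ≈ 1.0364, f(9/14) ≈ 1.3791, f(17/14) ≈ 1.8352, f(25/14) ≈ 2.4421, f(33/14) ≈ 3.2497, f(41/14) ≈ 4.3245.
Sum = Δx · [f(-0.5) + f(1/14) + f(9/14) + ...].
Sum ≈ 8.5976.

8.5976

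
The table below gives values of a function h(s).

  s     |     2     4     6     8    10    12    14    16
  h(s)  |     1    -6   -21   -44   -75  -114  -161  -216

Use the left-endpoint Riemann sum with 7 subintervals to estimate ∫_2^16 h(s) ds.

-840

Δs = 2.
Sum = 2·[1 + (-6) + (-21) + (-44) + (-75) + (-114) + (-161)] = -840.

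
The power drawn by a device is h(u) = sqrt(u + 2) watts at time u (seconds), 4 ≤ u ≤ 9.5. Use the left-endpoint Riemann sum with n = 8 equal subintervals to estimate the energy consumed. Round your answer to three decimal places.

15.875

Δu = (9.5 − 4)/8 = 0.6875.
Left endpoints: 4, 4.6875, 5.375, 6.0625, 6.75, 7.4375, 8.125, 8.8125.
h(4) ≈ 2.449, h(4.6875) ≈ 2.586, h(5.375) ≈ 2.716, h(6.0625) ≈ 2.839, h(6.75) ≈ 2.958, h(7.4375) ≈ 3.072, h(8.125) ≈ 3.182, h(8.8125) ≈ 3.288.
Sum = Δu · [h(4) + h(4.6875) + h(5.375) + ...].
Sum ≈ 15.875.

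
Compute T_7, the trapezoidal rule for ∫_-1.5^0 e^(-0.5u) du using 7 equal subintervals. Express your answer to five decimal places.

Δu = (0 − (-1.5))/7 = 3/14.
f(-1.5) ≈ 2.11700, f(-9/7) ≈ 1.90191, f(-15/14) ≈ 1.70867, f(-6/7) ≈ 1.53506, f(-9/14) ≈ 1.37910, f(-3/7) ≈ 1.23898, f(-3/14) ≈ 1.11309, f(0) ≈ 1.00000.
T_7 = (Δu/2)·[f(u_0) + 2f(u_1) + ... + 2f(u_{6}) + f(u_7)].
Sum ≈ 2.23614.

2.23614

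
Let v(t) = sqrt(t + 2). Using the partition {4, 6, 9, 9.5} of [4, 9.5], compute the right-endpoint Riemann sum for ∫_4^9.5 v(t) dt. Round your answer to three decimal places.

17.302

Subinterval widths: 2, 3, 0.5.
Right endpoints: 6, 9, 9.5.
v(6) ≈ 2.828, v(9) ≈ 3.317, v(9.5) ≈ 3.391.
Sum = Σ Δt_i · v(t_i).
Sum ≈ 17.302.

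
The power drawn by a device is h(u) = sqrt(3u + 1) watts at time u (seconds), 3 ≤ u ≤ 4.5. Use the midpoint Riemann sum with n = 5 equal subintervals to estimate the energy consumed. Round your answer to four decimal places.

5.2429

Δu = (4.5 − 3)/5 = 0.3.
Midpoints: 3.15, 3.45, 3.75, 4.05, 4.35.
h(3.15) ≈ 3.2326, h(3.45) ≈ 3.3690, h(3.75) ≈ 3.5000, h(4.05) ≈ 3.6263, h(4.35) ≈ 3.7483.
Sum = Δu · [h(3.15) + h(3.45) + h(3.75) + h(4.05) + h(4.35)].
Sum ≈ 5.2429.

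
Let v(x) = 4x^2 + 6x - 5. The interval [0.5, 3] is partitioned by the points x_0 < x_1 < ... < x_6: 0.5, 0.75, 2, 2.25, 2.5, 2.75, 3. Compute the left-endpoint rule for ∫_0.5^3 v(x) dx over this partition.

34.0625

Subinterval widths: 0.25, 1.25, 0.25, 0.25, 0.25, 0.25.
Left endpoints: 0.5, 0.75, 2, 2.25, 2.5, 2.75.
v(0.5) = -1, v(0.75) = 1.75, v(2) = 23, v(2.25) = 28.75, v(2.5) = 35, v(2.75) = 41.75.
Sum = Σ Δx_i · v(x_i).
Sum = 34.0625.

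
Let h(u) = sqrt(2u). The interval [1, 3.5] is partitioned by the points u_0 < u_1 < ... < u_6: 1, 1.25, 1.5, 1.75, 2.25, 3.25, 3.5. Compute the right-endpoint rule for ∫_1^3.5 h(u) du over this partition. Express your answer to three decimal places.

5.568

Subinterval widths: 0.25, 0.25, 0.25, 0.5, 1, 0.25.
Right endpoints: 1.25, 1.5, 1.75, 2.25, 3.25, 3.5.
h(1.25) ≈ 1.581, h(1.5) ≈ 1.732, h(1.75) ≈ 1.871, h(2.25) ≈ 2.121, h(3.25) ≈ 2.550, h(3.5) ≈ 2.646.
Sum = Σ Δu_i · h(u_i).
Sum ≈ 5.568.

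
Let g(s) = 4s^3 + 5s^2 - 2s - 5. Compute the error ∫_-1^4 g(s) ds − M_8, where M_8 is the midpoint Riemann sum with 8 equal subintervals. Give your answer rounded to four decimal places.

Exact integral: ∫_-1^4 g(s) ds ≈ 323.333333.
M_8 = 319.58984375.
Error ≈ 323.333333 − 319.58984375 ≈ 3.7435.

3.7435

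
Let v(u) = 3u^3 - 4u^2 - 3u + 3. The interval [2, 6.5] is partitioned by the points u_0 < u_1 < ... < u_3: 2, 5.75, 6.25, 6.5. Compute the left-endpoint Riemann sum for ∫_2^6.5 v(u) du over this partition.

370.76953125

Subinterval widths: 3.75, 0.5, 0.25.
Left endpoints: 2, 5.75, 6.25.
v(2) = 5, v(5.75) = 423.828125, v(6.25) = 560.421875.
Sum = Σ Δu_i · v(u_i).
Sum = 370.76953125.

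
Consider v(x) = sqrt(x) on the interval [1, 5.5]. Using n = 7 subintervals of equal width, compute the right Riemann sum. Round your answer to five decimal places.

8.35502

Δx = (5.5 − 1)/7 = 9/14.
Right endpoints: 23/14, 16/7, 41/14, 25/7, 59/14, 34/7, 5.5.
v(23/14) ≈ 1.28174, v(16/7) ≈ 1.51186, v(41/14) ≈ 1.71131, v(25/7) ≈ 1.88982, v(59/14) ≈ 2.05287, v(34/7) ≈ 2.20389, v(5.5) ≈ 2.34521.
Sum = Δx · [v(23/14) + v(16/7) + v(41/14) + ...].
Sum ≈ 8.35502.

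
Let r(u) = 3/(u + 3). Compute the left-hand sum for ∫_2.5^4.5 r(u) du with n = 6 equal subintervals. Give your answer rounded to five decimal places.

0.95513

Δu = (4.5 − 2.5)/6 = 1/3.
Left endpoints: 2.5, 17/6, 19/6, 3.5, 23/6, 25/6.
r(2.5) = 6/11, r(17/6) = 18/35, r(19/6) = 18/37, r(3.5) = 6/13, r(23/6) = 18/41, r(25/6) = 18/43.
Sum = Δu · [r(2.5) + r(17/6) + r(19/6) + ...].
Sum ≈ 0.95513.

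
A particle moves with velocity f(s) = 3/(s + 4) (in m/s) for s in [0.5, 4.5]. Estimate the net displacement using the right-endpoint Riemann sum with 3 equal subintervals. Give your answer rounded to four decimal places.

Δs = (4.5 − 0.5)/3 = 4/3.
Right endpoints: 11/6, 19/6, 4.5.
f(11/6) = 18/35, f(19/6) = 18/43, f(4.5) = 6/17.
Sum = Δs · [f(11/6) + f(19/6) + f(4.5)].
Sum ≈ 1.7144.

1.7144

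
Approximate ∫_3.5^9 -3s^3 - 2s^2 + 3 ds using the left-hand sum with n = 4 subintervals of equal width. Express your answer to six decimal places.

-3840.407227

Δs = (9 − 3.5)/4 = 1.375.
Left endpoints: 3.5, 4.875, 6.25, 7.625.
f(3.5) = -150.125, f(4.875) = -200757/512, f(6.25) = -807.546875, f(7.625) = -738943/512.
Sum = Δs · [f(3.5) + f(4.875) + f(6.25) + f(7.625)].
Sum ≈ -3840.407227.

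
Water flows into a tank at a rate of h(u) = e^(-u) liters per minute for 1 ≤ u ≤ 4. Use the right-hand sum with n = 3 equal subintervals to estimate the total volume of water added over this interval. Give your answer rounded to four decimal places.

0.2034

Δu = (4 − 1)/3 = 1.
Right endpoints: 2, 3, 4.
h(2) ≈ 0.1353, h(3) ≈ 0.0498, h(4) ≈ 0.0183.
Sum = Δu · [h(2) + h(3) + h(4)].
Sum ≈ 0.2034.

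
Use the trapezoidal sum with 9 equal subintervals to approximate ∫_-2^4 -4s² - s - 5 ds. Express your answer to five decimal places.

-133.77778

Δs = (4 − (-2))/9 = 2/3.
f(-2) = -19, f(-4/3) = -97/9, f(-2/3) = -55/9, f(0) = -5, f(2/3) = -67/9, f(4/3) = -121/9, f(2) = -23, f(8/3) = -325/9, f(10/3) = -475/9, f(4) = -73.
T_9 = (Δs/2)·[f(s_0) + 2f(s_1) + ... + 2f(s_{8}) + f(s_9)].
Sum ≈ -133.77778.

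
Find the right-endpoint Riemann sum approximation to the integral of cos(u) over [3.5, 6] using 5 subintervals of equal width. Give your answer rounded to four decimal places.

Δu = (6 − 3.5)/5 = 0.5.
Right endpoints: 4, 4.5, 5, 5.5, 6.
f(4) ≈ -0.6536, f(4.5) ≈ -0.2108, f(5) ≈ 0.2837, f(5.5) ≈ 0.7087, f(6) ≈ 0.9602.
Sum = Δu · [f(4) + f(4.5) + f(5) + f(5.5) + f(6)].
Sum ≈ 0.5440.

0.5440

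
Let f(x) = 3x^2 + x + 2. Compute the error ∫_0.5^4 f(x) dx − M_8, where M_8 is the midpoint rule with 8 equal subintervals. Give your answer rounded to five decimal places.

0.16748

Exact integral: ∫_0.5^4 f(x) dx = 78.75.
M_8 ≈ 78.5825195.
Error ≈ 78.75 − 78.5825195 ≈ 0.16748.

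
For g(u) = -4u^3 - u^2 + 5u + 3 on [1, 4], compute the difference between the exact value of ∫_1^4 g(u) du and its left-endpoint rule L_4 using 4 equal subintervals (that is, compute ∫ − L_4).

Exact integral: ∫_1^4 g(u) du = -229.5.
L_4 = -143.71875.
Error = -229.5 − (-143.71875) = -85.78125.

-85.78125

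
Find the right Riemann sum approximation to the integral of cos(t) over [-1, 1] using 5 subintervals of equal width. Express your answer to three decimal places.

1.660

Δt = (1 − (-1))/5 = 0.4.
Right endpoints: -0.6, -0.2, 0.2, 0.6, 1.
f(-0.6) ≈ 0.825, f(-0.2) ≈ 0.980, f(0.2) ≈ 0.980, f(0.6) ≈ 0.825, f(1) ≈ 0.540.
Sum = Δt · [f(-0.6) + f(-0.2) + f(0.2) + f(0.6) + f(1)].
Sum ≈ 1.660.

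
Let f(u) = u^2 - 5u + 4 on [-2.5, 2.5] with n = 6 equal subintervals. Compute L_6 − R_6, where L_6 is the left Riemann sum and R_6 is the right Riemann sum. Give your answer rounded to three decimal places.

L_6 ≈ 41.41204.
R_6 ≈ 20.57870.
L_6 − R_6 ≈ 20.833.

20.833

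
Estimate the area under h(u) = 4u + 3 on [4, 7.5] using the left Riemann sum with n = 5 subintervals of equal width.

86.1

Δu = (7.5 − 4)/5 = 0.7.
Left endpoints: 4, 4.7, 5.4, 6.1, 6.8.
h(4) = 19, h(4.7) = 21.8, h(5.4) = 24.6, h(6.1) = 27.4, h(6.8) = 30.2.
Sum = Δu · [h(4) + h(4.7) + h(5.4) + h(6.1) + h(6.8)].
Sum = 86.1.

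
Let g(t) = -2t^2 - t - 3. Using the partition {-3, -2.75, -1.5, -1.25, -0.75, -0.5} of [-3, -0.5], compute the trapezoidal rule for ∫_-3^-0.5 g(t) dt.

Subinterval widths: 0.25, 1.25, 0.25, 0.5, 0.25.
g(-3) = -18, g(-2.75) = -15.375, g(-1.5) = -6, g(-1.25) = -4.875, g(-0.75) = -3.375, g(-0.5) = -3.
On each subinterval the trapezoid contributes (Δt_i/2)·[g(t_{i-1}) + g(t_i)].
Sum = -21.75.

-21.75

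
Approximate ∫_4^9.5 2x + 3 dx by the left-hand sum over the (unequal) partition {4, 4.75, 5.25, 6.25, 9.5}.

78.375

Subinterval widths: 0.75, 0.5, 1, 3.25.
Left endpoints: 4, 4.75, 5.25, 6.25.
f(4) = 11, f(4.75) = 12.5, f(5.25) = 13.5, f(6.25) = 15.5.
Sum = Σ Δx_i · f(x_i).
Sum = 78.375.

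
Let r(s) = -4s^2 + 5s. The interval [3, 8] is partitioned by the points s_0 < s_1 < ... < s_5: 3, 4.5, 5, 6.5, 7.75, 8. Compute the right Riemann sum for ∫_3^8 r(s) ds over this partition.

Subinterval widths: 1.5, 0.5, 1.5, 1.25, 0.25.
Right endpoints: 4.5, 5, 6.5, 7.75, 8.
r(4.5) = -58.5, r(5) = -75, r(6.5) = -136.5, r(7.75) = -201.5, r(8) = -216.
Sum = Σ Δs_i · r(s_i).
Sum = -635.875.

-635.875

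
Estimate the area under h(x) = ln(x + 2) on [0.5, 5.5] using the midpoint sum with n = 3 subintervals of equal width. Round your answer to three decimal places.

7.851

Δx = (5.5 − 0.5)/3 = 5/3.
Midpoints: 4/3, 3, 14/3.
h(4/3) ≈ 1.204, h(3) ≈ 1.609, h(14/3) ≈ 1.897.
Sum = Δx · [h(4/3) + h(3) + h(14/3)].
Sum ≈ 7.851.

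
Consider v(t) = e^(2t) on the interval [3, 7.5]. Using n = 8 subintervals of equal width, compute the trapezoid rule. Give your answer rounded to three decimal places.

Δt = (7.5 − 3)/8 = 0.5625.
v(3) ≈ 403.429, v(3.5625) ≈ 1242.648, v(4.125) ≈ 3827.626, v(4.6875) ≈ 11789.918, v(5.25) ≈ 36315.503, v(5.8125) ≈ 111859.623, v(6.375) ≈ 344551.896, v(6.9375) ≈ 1061294.556, v(7.5) ≈ 3269017.372.
T_8 = (Δt/2)·[v(t_0) + 2v(t_1) + ... + 2v(t_{7}) + v(t_8)].
Sum ≈ 1803145.596.

1803145.596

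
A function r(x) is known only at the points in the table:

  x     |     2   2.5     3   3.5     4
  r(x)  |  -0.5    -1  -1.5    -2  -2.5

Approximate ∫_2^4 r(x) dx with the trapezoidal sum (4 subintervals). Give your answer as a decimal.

-3

Δx = 0.5.
T_4 = (0.5/2)·[(-0.5) + 2·(-1) + 2·(-1.5) + 2·(-2) + (-2.5)] = -3.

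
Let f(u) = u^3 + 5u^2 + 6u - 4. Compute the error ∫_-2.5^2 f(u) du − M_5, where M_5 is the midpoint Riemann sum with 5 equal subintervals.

Exact integral: ∫_-2.5^2 f(u) du = 8.859375.
M_5 = 7.5684375.
Error = 8.859375 − 7.5684375 = 1.2909375.

1.2909375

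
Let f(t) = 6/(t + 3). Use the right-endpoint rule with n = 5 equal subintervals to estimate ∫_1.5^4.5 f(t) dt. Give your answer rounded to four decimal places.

2.9106

Δt = (4.5 − 1.5)/5 = 0.6.
Right endpoints: 2.1, 2.7, 3.3, 3.9, 4.5.
f(2.1) = 20/17, f(2.7) = 20/19, f(3.3) = 20/21, f(3.9) = 20/23, f(4.5) = 0.8.
Sum = Δt · [f(2.1) + f(2.7) + f(3.3) + f(3.9) + f(4.5)].
Sum ≈ 2.9106.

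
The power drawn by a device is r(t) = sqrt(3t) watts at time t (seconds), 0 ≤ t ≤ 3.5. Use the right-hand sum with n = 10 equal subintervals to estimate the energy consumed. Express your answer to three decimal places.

8.058

Δt = (3.5 − 0)/10 = 0.35.
Right endpoints: 0.35, 0.7, 1.05, 1.4, 1.75, 2.1, 2.45, 2.8, 3.15, 3.5.
r(0.35) ≈ 1.025, r(0.7) ≈ 1.449, r(1.05) ≈ 1.775, r(1.4) ≈ 2.049, r(1.75) ≈ 2.291, r(2.1) ≈ 2.510, r(2.45) ≈ 2.711, r(2.8) ≈ 2.898, r(3.15) ≈ 3.074, r(3.5) ≈ 3.240.
Sum = Δt · [r(0.35) + r(0.7) + r(1.05) + ...].
Sum ≈ 8.058.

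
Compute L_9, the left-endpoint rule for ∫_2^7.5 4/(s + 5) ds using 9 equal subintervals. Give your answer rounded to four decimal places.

2.3978

Δs = (7.5 − 2)/9 = 11/18.
Left endpoints: 2, 47/18, 29/9, 23/6, 40/9, 91/18, 17/3, 113/18, 62/9.
f(2) = 4/7, f(47/18) = 72/137, f(29/9) = 18/37, f(23/6) = 24/53, f(40/9) = 36/85, f(91/18) = 72/181, f(17/3) = 0.375, f(113/18) = 72/203, f(62/9) = 36/107.
Sum = Δs · [f(2) + f(47/18) + f(29/9) + ...].
Sum ≈ 2.3978.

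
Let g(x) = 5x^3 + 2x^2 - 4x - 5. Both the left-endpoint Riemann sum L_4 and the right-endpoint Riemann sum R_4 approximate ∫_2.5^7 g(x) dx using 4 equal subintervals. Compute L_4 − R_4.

-1917.421875

L_4 ≈ 2173.4912109.
R_4 ≈ 4090.9130859.
L_4 − R_4 = -1917.421875.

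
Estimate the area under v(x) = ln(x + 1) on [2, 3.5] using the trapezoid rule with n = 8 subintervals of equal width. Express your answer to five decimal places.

1.97219

Δx = (3.5 − 2)/8 = 0.1875.
v(2) ≈ 1.09861, v(2.1875) ≈ 1.15924, v(2.375) ≈ 1.21640, v(2.5625) ≈ 1.27046, v(2.75) ≈ 1.32176, v(2.9375) ≈ 1.37055, v(3.125) ≈ 1.41707, v(3.3125) ≈ 1.46152, v(3.5) ≈ 1.50408.
T_8 = (Δx/2)·[v(x_0) + 2v(x_1) + ... + 2v(x_{7}) + v(x_8)].
Sum ≈ 1.97219.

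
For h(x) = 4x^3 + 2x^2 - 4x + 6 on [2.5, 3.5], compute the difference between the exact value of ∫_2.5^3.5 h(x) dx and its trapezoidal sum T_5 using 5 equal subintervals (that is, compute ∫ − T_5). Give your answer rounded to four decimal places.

-0.2533

Exact integral: ∫_2.5^3.5 h(x) dx ≈ 123.166667.
T_5 = 123.42.
Error ≈ 123.166667 − 123.42 ≈ -0.2533.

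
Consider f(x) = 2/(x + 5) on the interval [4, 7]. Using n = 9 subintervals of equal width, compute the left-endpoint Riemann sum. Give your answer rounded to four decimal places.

0.5847

Δx = (7 − 4)/9 = 1/3.
Left endpoints: 4, 13/3, 14/3, 5, 16/3, 17/3, 6, 19/3, 20/3.
f(4) = 2/9, f(13/3) = 3/14, f(14/3) = 6/29, f(5) = 0.2, f(16/3) = 6/31, f(17/3) = 0.1875, f(6) = 2/11, f(19/3) = 3/17, f(20/3) = 6/35.
Sum = Δx · [f(4) + f(13/3) + f(14/3) + ...].
Sum ≈ 0.5847.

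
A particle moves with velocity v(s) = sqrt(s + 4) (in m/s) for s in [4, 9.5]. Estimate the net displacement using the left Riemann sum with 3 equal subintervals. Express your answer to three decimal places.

Δs = (9.5 − 4)/3 = 11/6.
Left endpoints: 4, 35/6, 23/3.
v(4) ≈ 2.828, v(35/6) ≈ 3.136, v(23/3) ≈ 3.416.
Sum = Δs · [v(4) + v(35/6) + v(23/3)].
Sum ≈ 17.196.

17.196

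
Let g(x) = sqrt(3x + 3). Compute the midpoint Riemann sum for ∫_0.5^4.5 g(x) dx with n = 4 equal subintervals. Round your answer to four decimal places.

12.7866

Δx = (4.5 − 0.5)/4 = 1.
Midpoints: 1, 2, 3, 4.
g(1) ≈ 2.4495, g(2) ≈ 3.0000, g(3) ≈ 3.4641, g(4) ≈ 3.8730.
Sum = Δx · [g(1) + g(2) + g(3) + g(4)].
Sum ≈ 12.7866.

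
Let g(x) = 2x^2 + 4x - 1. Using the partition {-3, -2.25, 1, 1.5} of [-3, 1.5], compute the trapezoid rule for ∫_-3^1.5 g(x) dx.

Subinterval widths: 0.75, 3.25, 0.5.
g(-3) = 5, g(-2.25) = 0.125, g(1) = 5, g(1.5) = 9.5.
On each subinterval the trapezoid contributes (Δx_i/2)·[g(x_{i-1}) + g(x_i)].
Sum = 13.875.

13.875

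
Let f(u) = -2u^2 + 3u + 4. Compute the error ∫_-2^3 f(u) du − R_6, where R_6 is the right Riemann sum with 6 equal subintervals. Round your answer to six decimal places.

-0.925926

Exact integral: ∫_-2^3 f(u) du ≈ 4.16666667.
R_6 ≈ 5.09259259.
Error ≈ 4.16666667 − 5.09259259 ≈ -0.925926.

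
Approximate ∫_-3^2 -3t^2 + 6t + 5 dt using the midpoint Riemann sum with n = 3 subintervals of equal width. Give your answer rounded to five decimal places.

-21.52778

Δt = (2 − (-3))/3 = 5/3.
Midpoints: -13/6, -0.5, 7/6.
f(-13/6) = -265/12, f(-0.5) = 1.25, f(7/6) = 95/12.
Sum = Δt · [f(-13/6) + f(-0.5) + f(7/6)].
Sum ≈ -21.52778.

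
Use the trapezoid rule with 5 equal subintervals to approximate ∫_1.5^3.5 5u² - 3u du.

51.1

Δu = (3.5 − 1.5)/5 = 0.4.
f(1.5) = 6.75, f(1.9) = 12.35, f(2.3) = 19.55, f(2.7) = 28.35, f(3.1) = 38.75, f(3.5) = 50.75.
T_5 = (Δu/2)·[f(u_0) + 2f(u_1) + ... + 2f(u_{4}) + f(u_5)].
Sum = 51.1.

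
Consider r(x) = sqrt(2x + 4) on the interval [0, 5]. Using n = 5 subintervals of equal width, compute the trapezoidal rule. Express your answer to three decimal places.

14.775

Δx = (5 − 0)/5 = 1.
r(0) ≈ 2.000, r(1) ≈ 2.449, r(2) ≈ 2.828, r(3) ≈ 3.162, r(4) ≈ 3.464, r(5) ≈ 3.742.
T_5 = (Δx/2)·[r(x_0) + 2r(x_1) + ... + 2r(x_{4}) + r(x_5)].
Sum ≈ 14.775.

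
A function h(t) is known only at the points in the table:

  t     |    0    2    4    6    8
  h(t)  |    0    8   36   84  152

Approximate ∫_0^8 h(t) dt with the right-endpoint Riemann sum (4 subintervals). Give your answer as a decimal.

560

Δt = 2.
Sum = 2·[8 + 36 + 84 + 152] = 560.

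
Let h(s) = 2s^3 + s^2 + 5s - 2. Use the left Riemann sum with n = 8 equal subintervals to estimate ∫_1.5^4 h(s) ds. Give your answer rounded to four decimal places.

152.7173

Δs = (4 − 1.5)/8 = 0.3125.
Left endpoints: 1.5, 1.8125, 2.125, 2.4375, 2.75, 3.0625, 3.375, 3.6875.
h(1.5) = 14.5, h(1.8125) = 45581/2048, h(2.125) = 32.33203125, h(2.4375) = 92351/2048, h(2.75) = 60.90625, h(3.0625) = 164121/2048, h(3.375) = 103.15234375, h(3.6875) = 266891/2048.
Sum = Δs · [h(1.5) + h(1.8125) + h(2.125) + ...].
Sum ≈ 152.7173.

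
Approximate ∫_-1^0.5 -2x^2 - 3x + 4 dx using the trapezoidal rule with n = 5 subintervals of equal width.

6.33

Δx = (0.5 − (-1))/5 = 0.3.
f(-1) = 5, f(-0.7) = 5.12, f(-0.4) = 4.88, f(-0.1) = 4.28, f(0.2) = 3.32, f(0.5) = 2.
T_5 = (Δx/2)·[f(x_0) + 2f(x_1) + ... + 2f(x_{4}) + f(x_5)].
Sum = 6.33.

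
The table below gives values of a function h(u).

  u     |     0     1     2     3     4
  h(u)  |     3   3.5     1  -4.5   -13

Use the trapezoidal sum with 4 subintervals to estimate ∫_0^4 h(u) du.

-5

Δu = 1.
T_4 = (1/2)·[3 + 2·3.5 + 2·1 + 2·(-4.5) + (-13)] = -5.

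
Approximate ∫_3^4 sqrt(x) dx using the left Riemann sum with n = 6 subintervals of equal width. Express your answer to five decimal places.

Δx = (4 − 3)/6 = 1/6.
Left endpoints: 3, 19/6, 10/3, 3.5, 11/3, 23/6.
f(3) ≈ 1.73205, f(19/6) ≈ 1.77951, f(10/3) ≈ 1.82574, f(3.5) ≈ 1.87083, f(11/3) ≈ 1.91485, f(23/6) ≈ 1.95789.
Sum = Δx · [f(3) + f(19/6) + f(10/3) + ...].
Sum ≈ 1.84681.

1.84681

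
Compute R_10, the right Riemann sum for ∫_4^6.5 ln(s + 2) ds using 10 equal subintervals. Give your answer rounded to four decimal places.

Δs = (6.5 − 4)/10 = 0.25.
Right endpoints: 4.25, 4.5, 4.75, 5, 5.25, 5.5, 5.75, 6, 6.25, 6.5.
f(4.25) ≈ 1.8326, f(4.5) ≈ 1.8718, f(4.75) ≈ 1.9095, f(5) ≈ 1.9459, f(5.25) ≈ 1.9810, f(5.5) ≈ 2.0149, f(5.75) ≈ 2.0477, f(6) ≈ 2.0794, f(6.25) ≈ 2.1102, f(6.5) ≈ 2.1401.
Sum = Δs · [f(4.25) + f(4.5) + f(4.75) + ...].
Sum ≈ 4.9833.

4.9833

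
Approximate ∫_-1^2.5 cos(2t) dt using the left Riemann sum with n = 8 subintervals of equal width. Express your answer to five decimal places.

Δt = (2.5 − (-1))/8 = 0.4375.
Left endpoints: -1, -0.5625, -0.125, 0.3125, 0.75, 1.1875, 1.625, 2.0625.
f(-1) ≈ -0.41615, f(-0.5625) ≈ 0.43118, f(-0.125) ≈ 0.96891, f(0.3125) ≈ 0.81096, f(0.75) ≈ 0.07074, f(1.1875) ≈ -0.72028, f(1.625) ≈ -0.99413, f(2.0625) ≈ -0.55419.
Sum = Δt · [f(-1) + f(-0.5625) + f(-0.125) + ...].
Sum ≈ -0.17629.

-0.17629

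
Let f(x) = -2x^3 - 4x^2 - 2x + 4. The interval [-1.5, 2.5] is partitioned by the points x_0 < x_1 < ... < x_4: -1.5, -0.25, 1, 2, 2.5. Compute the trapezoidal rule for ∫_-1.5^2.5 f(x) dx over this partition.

-34.4921875

Subinterval widths: 1.25, 1.25, 1, 0.5.
f(-1.5) = 4.75, f(-0.25) = 4.28125, f(1) = -4, f(2) = -32, f(2.5) = -57.25.
On each subinterval the trapezoid contributes (Δx_i/2)·[f(x_{i-1}) + f(x_i)].
Sum = -34.4921875.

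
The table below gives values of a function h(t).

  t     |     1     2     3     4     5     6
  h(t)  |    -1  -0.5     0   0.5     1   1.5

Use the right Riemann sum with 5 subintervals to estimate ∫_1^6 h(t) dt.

Δt = 1.
Sum = 1·[(-0.5) + 0 + 0.5 + 1 + 1.5] = 2.5.

2.5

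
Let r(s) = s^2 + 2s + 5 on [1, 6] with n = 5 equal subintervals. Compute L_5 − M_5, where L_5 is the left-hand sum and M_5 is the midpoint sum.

-21.25

L_5 = 110.
M_5 = 131.25.
L_5 − M_5 = -21.25.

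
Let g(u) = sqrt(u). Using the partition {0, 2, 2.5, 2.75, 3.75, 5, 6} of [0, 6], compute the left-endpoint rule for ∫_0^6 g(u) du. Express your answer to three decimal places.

7.417

Subinterval widths: 2, 0.5, 0.25, 1, 1.25, 1.
Left endpoints: 0, 2, 2.5, 2.75, 3.75, 5.
g(0) ≈ 0.000, g(2) ≈ 1.414, g(2.5) ≈ 1.581, g(2.75) ≈ 1.658, g(3.75) ≈ 1.936, g(5) ≈ 2.236.
Sum = Σ Δu_i · g(u_i).
Sum ≈ 7.417.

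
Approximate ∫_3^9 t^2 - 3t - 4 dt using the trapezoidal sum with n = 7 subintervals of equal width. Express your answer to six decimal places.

Δt = (9 − 3)/7 = 6/7.
f(3) = -4, f(27/7) = -34/49, f(33/7) = 200/49, f(39/7) = 506/49, f(45/7) = 884/49, f(51/7) = 1334/49, f(57/7) = 1856/49, f(9) = 50.
T_7 = (Δt/2)·[f(t_0) + 2f(t_1) + ... + 2f(t_{6}) + f(t_7)].
Sum ≈ 102.734694.

102.734694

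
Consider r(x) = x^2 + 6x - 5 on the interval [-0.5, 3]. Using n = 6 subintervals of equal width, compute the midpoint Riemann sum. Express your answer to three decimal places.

Δx = (3 − (-0.5))/6 = 7/12.
Midpoints: -5/24, 0.375, 23/24, 37/24, 2.125, 65/24.
r(-5/24) = -3575/576, r(0.375) = -2.609375, r(23/24) = 961/576, r(37/24) = 3817/576, r(2.125) = 12.265625, r(65/24) = 10705/576.
Sum = Δx · [r(-5/24) + r(0.375) + r(23/24) + ...].
Sum ≈ 17.692.

17.692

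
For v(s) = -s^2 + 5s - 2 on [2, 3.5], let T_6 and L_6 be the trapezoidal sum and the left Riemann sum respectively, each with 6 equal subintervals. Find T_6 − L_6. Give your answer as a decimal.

T_6 = 5.984375.
L_6 = 6.078125.
T_6 − L_6 = -0.09375.

-0.09375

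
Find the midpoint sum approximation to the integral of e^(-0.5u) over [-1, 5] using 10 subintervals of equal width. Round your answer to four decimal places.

Δu = (5 − (-1))/10 = 0.6.
Midpoints: -0.7, -0.1, 0.5, 1.1, 1.7, 2.3, 2.9, 3.5, 4.1, 4.7.
f(-0.7) ≈ 1.4191, f(-0.1) ≈ 1.0513, f(0.5) ≈ 0.7788, f(1.1) ≈ 0.5769, f(1.7) ≈ 0.4274, f(2.3) ≈ 0.3166, f(2.9) ≈ 0.2346, f(3.5) ≈ 0.1738, f(4.1) ≈ 0.1287, f(4.7) ≈ 0.0954.
Sum = Δu · [f(-0.7) + f(-0.1) + f(0.5) + ...].
Sum ≈ 3.1216.

3.1216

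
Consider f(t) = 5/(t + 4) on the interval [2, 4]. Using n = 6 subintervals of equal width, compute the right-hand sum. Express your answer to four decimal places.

Δt = (4 − 2)/6 = 1/3.
Right endpoints: 7/3, 8/3, 3, 10/3, 11/3, 4.
f(7/3) = 15/19, f(8/3) = 0.75, f(3) = 5/7, f(10/3) = 15/22, f(11/3) = 15/23, f(4) = 0.625.
Sum = Δt · [f(7/3) + f(8/3) + f(3) + ...].
Sum ≈ 1.4043.

1.4043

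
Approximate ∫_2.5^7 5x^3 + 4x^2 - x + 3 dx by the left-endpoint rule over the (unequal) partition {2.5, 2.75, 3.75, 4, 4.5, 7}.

Subinterval widths: 0.25, 1, 0.25, 0.5, 2.5.
Left endpoints: 2.5, 2.75, 3.75, 4, 4.5.
f(2.5) = 103.625, f(2.75) = 134.484375, f(3.75) = 319.171875, f(4) = 383, f(4.5) = 535.125.
Sum = Σ Δx_i · f(x_i).
Sum = 1769.49609375.

1769.49609375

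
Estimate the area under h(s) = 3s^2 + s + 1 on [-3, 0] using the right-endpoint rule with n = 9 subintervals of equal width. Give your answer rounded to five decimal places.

Δs = (0 − (-3))/9 = 1/3.
Right endpoints: -8/3, -7/3, -2, -5/3, -4/3, -1, -2/3, -1/3, 0.
h(-8/3) = 59/3, h(-7/3) = 15, h(-2) = 11, h(-5/3) = 23/3, h(-4/3) = 5, h(-1) = 3, h(-2/3) = 5/3, h(-1/3) = 1, h(0) = 1.
Sum = Δs · [h(-8/3) + h(-7/3) + h(-2) + ...].
Sum ≈ 21.66667.

21.66667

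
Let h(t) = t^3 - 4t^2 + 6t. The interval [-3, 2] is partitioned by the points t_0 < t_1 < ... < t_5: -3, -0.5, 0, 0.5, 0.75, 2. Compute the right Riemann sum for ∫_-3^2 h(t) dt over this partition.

-3.58203125

Subinterval widths: 2.5, 0.5, 0.5, 0.25, 1.25.
Right endpoints: -0.5, 0, 0.5, 0.75, 2.
h(-0.5) = -4.125, h(0) = 0, h(0.5) = 2.125, h(0.75) = 2.671875, h(2) = 4.
Sum = Σ Δt_i · h(t_i).
Sum = -3.58203125.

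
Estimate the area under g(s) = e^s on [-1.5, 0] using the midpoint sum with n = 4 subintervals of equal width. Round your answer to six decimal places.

Δs = (0 − (-1.5))/4 = 0.375.
Midpoints: -1.3125, -0.9375, -0.5625, -0.1875.
g(-1.3125) ≈ 0.269146, g(-0.9375) ≈ 0.391606, g(-0.5625) ≈ 0.569783, g(-0.1875) ≈ 0.829029.
Sum = Δs · [g(-1.3125) + g(-0.9375) + g(-0.5625) + g(-0.1875)].
Sum ≈ 0.772336.

0.772336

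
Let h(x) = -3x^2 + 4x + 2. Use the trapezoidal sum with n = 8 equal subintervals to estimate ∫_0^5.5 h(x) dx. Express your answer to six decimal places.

-96.174805

Δx = (5.5 − 0)/8 = 0.6875.
h(0) = 2, h(0.6875) = 3.33203125, h(1.375) = 1.828125, h(2.0625) = -2.51171875, h(2.75) = -9.6875, h(3.4375) = -19.69921875, h(4.125) = -32.546875, h(4.8125) = -48.23046875, h(5.5) = -66.75.
T_8 = (Δx/2)·[h(x_0) + 2h(x_1) + ... + 2h(x_{7}) + h(x_8)].
Sum ≈ -96.174805.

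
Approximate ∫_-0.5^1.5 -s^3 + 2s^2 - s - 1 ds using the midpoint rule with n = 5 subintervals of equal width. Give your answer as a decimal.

-1.93

Δs = (1.5 − (-0.5))/5 = 0.4.
Midpoints: -0.3, 0.1, 0.5, 0.9, 1.3.
f(-0.3) = -0.493, f(0.1) = -1.081, f(0.5) = -1.125, f(0.9) = -1.009, f(1.3) = -1.117.
Sum = Δs · [f(-0.3) + f(0.1) + f(0.5) + f(0.9) + f(1.3)].
Sum = -1.93.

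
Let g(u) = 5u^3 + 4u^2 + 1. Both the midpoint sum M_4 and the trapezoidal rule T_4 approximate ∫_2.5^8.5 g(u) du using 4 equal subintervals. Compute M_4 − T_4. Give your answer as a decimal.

M_4 = 7182.9375.
T_4 = 7474.875.
M_4 − T_4 = -291.9375.

-291.9375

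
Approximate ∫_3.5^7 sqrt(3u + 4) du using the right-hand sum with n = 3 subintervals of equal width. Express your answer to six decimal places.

16.192692

Δu = (7 − 3.5)/3 = 7/6.
Right endpoints: 14/3, 35/6, 7.
f(14/3) ≈ 4.242641, f(35/6) ≈ 4.636809, f(7) ≈ 5.000000.
Sum = Δu · [f(14/3) + f(35/6) + f(7)].
Sum ≈ 16.192692.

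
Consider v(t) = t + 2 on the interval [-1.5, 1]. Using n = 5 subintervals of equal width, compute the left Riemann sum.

Δt = (1 − (-1.5))/5 = 0.5.
Left endpoints: -1.5, -1, -0.5, 0, 0.5.
v(-1.5) = 0.5, v(-1) = 1, v(-0.5) = 1.5, v(0) = 2, v(0.5) = 2.5.
Sum = Δt · [v(-1.5) + v(-1) + v(-0.5) + v(0) + v(0.5)].
Sum = 3.75.

3.75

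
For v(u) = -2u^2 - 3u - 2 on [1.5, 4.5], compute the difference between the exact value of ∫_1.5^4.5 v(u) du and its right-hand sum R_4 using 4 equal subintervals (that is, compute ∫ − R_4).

Exact integral: ∫_1.5^4.5 v(u) du = -91.5.
R_4 = -108.9375.
Error = -91.5 − (-108.9375) = 17.4375.

17.4375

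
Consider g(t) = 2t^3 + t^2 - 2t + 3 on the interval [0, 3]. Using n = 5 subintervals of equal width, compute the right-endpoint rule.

Δt = (3 − 0)/5 = 0.6.
Right endpoints: 0.6, 1.2, 1.8, 2.4, 3.
g(0.6) = 2.592, g(1.2) = 5.496, g(1.8) = 14.304, g(2.4) = 31.608, g(3) = 60.
Sum = Δt · [g(0.6) + g(1.2) + g(1.8) + g(2.4) + g(3)].
Sum = 68.4.

68.4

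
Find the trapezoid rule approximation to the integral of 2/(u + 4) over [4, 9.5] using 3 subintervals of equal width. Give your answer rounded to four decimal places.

Δu = (9.5 − 4)/3 = 11/6.
f(4) = 0.25, f(35/6) = 12/59, f(23/3) = 6/35, f(9.5) = 4/27.
T_3 = (Δu/2)·[f(u_0) + 2f(u_1) + 2f(u_2) + f(u_3)].
Sum ≈ 1.0521.

1.0521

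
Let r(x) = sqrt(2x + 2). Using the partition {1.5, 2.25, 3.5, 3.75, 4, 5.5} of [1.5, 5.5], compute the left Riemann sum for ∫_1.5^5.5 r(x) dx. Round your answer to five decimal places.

Subinterval widths: 0.75, 1.25, 0.25, 0.25, 1.5.
Left endpoints: 1.5, 2.25, 3.5, 3.75, 4.
r(1.5) ≈ 2.23607, r(2.25) ≈ 2.54951, r(3.5) ≈ 3.00000, r(3.75) ≈ 3.08221, r(4) ≈ 3.16228.
Sum = Σ Δx_i · r(x_i).
Sum ≈ 11.12791.

11.12791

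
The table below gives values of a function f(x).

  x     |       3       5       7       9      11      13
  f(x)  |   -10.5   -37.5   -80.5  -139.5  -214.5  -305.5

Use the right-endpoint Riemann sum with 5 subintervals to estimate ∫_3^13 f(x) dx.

Δx = 2.
Sum = 2·[(-37.5) + (-80.5) + (-139.5) + (-214.5) + (-305.5)] = -1555.

-1555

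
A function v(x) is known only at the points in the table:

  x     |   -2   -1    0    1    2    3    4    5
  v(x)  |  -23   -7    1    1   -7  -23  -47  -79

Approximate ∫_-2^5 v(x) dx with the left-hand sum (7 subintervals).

Δx = 1.
Sum = 1·[(-23) + (-7) + 1 + 1 + (-7) + (-23) + (-47)] = -105.

-105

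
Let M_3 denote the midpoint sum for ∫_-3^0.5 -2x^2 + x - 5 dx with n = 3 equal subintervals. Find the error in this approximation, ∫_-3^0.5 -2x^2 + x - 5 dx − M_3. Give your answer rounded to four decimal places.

-0.7940

Exact integral: ∫_-3^0.5 f(x) dx ≈ -39.958333.
M_3 ≈ -39.164352.
Error ≈ -39.958333 − (-39.164352) ≈ -0.7940.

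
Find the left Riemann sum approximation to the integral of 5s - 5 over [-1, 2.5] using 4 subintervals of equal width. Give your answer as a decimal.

-12.03125

Δs = (2.5 − (-1))/4 = 0.875.
Left endpoints: -1, -0.125, 0.75, 1.625.
f(-1) = -10, f(-0.125) = -5.625, f(0.75) = -1.25, f(1.625) = 3.125.
Sum = Δs · [f(-1) + f(-0.125) + f(0.75) + f(1.625)].
Sum = -12.03125.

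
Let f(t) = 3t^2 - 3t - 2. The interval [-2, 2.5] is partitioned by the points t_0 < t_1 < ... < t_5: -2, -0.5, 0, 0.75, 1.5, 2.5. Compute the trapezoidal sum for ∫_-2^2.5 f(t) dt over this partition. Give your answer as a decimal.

13.921875

Subinterval widths: 1.5, 0.5, 0.75, 0.75, 1.
f(-2) = 16, f(-0.5) = 0.25, f(0) = -2, f(0.75) = -2.5625, f(1.5) = 0.25, f(2.5) = 9.25.
On each subinterval the trapezoid contributes (Δt_i/2)·[f(t_{i-1}) + f(t_i)].
Sum = 13.921875.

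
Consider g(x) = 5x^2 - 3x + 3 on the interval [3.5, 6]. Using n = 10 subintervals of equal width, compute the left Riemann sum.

Δx = (6 − 3.5)/10 = 0.25.
Left endpoints: 3.5, 3.75, 4, 4.25, 4.5, 4.75, 5, 5.25, 5.5, 5.75.
g(3.5) = 53.75, g(3.75) = 62.0625, g(4) = 71, g(4.25) = 80.5625, g(4.5) = 90.75, g(4.75) = 101.5625, g(5) = 113, g(5.25) = 125.0625, g(5.5) = 137.75, g(5.75) = 151.0625.
Sum = Δx · [g(3.5) + g(3.75) + g(4) + ...].
Sum = 246.640625.

246.640625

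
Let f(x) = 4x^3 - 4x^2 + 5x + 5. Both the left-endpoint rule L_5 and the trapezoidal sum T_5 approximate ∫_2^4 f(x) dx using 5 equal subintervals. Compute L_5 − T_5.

L_5 = 169.84.
T_5 = 207.04.
L_5 − T_5 = -37.2.

-37.2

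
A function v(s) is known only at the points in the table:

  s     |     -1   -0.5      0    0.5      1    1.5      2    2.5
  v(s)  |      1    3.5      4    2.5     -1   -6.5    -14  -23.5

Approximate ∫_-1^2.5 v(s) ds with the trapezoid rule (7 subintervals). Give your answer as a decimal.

-11.375

Δs = 0.5.
T_7 = (0.5/2)·[1 + 2·3.5 + 2·4 + 2·2.5 + 2·(-1) + 2·(-6.5) + 2·(-14) + (-23.5)] = -11.375.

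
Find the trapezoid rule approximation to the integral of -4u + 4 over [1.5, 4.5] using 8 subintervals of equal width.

Δu = (4.5 − 1.5)/8 = 0.375.
f(1.5) = -2, f(1.875) = -3.5, f(2.25) = -5, f(2.625) = -6.5, f(3) = -8, f(3.375) = -9.5, f(3.75) = -11, f(4.125) = -12.5, f(4.5) = -14.
T_8 = (Δu/2)·[f(u_0) + 2f(u_1) + ... + 2f(u_{7}) + f(u_8)].
Sum = -24.

-24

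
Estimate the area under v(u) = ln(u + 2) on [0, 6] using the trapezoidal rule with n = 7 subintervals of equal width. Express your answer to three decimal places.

Δu = (6 − 0)/7 = 6/7.
v(0) ≈ 0.693, v(6/7) ≈ 1.050, v(12/7) ≈ 1.312, v(18/7) ≈ 1.520, v(24/7) ≈ 1.692, v(30/7) ≈ 1.838, v(36/7) ≈ 1.966, v(6) ≈ 2.079.
T_7 = (Δu/2)·[v(u_0) + 2v(u_1) + ... + 2v(u_{6}) + v(u_7)].
Sum ≈ 9.226.

9.226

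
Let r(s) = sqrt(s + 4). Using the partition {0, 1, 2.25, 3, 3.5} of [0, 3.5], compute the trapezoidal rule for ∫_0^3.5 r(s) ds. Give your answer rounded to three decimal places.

Subinterval widths: 1, 1.25, 0.75, 0.5.
r(0) ≈ 2.000, r(1) ≈ 2.236, r(2.25) ≈ 2.500, r(3) ≈ 2.646, r(3.5) ≈ 2.739.
On each subinterval the trapezoid contributes (Δs_i/2)·[r(s_{i-1}) + r(s_i)].
Sum ≈ 8.354.

8.354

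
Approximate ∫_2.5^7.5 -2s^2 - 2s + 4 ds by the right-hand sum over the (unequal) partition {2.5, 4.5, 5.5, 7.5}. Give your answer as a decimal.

-405.5

Subinterval widths: 2, 1, 2.
Right endpoints: 4.5, 5.5, 7.5.
f(4.5) = -45.5, f(5.5) = -67.5, f(7.5) = -123.5.
Sum = Σ Δs_i · f(s_i).
Sum = -405.5.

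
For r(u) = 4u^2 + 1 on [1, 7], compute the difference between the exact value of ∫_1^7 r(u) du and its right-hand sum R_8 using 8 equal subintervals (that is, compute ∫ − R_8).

-74.25

Exact integral: ∫_1^7 r(u) du = 462.
R_8 = 536.25.
Error = 462 − 536.25 = -74.25.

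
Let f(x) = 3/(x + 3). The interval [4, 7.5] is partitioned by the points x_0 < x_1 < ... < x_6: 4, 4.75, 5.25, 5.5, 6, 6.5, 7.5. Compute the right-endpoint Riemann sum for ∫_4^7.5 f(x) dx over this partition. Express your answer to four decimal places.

Subinterval widths: 0.75, 0.5, 0.25, 0.5, 0.5, 1.
Right endpoints: 4.75, 5.25, 5.5, 6, 6.5, 7.5.
f(4.75) = 12/31, f(5.25) = 4/11, f(5.5) = 6/17, f(6) = 1/3, f(6.5) = 6/19, f(7.5) = 2/7.
Sum = Σ Δx_i · f(x_i).
Sum ≈ 1.1707.

1.1707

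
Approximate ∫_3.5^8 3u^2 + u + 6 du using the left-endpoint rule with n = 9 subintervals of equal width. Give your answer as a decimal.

Δu = (8 − 3.5)/9 = 0.5.
Left endpoints: 3.5, 4, 4.5, 5, 5.5, 6, 6.5, 7, 7.5.
f(3.5) = 46.25, f(4) = 58, f(4.5) = 71.25, f(5) = 86, f(5.5) = 102.25, f(6) = 120, f(6.5) = 139.25, f(7) = 160, f(7.5) = 182.25.
Sum = Δu · [f(3.5) + f(4) + f(4.5) + ...].
Sum = 482.625.

482.625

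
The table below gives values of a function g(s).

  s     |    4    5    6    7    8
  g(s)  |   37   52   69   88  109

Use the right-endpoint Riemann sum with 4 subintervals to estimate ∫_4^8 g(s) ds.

Δs = 1.
Sum = 1·[52 + 69 + 88 + 109] = 318.

318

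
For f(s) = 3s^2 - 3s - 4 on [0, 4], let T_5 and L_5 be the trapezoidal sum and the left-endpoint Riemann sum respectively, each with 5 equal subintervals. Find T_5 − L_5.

14.4

T_5 = 25.28.
L_5 = 10.88.
T_5 − L_5 = 14.4.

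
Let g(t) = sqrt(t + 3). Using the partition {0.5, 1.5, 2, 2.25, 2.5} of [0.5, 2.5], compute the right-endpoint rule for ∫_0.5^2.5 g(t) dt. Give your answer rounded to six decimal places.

Subinterval widths: 1, 0.5, 0.25, 0.25.
Right endpoints: 1.5, 2, 2.25, 2.5.
g(1.5) ≈ 2.121320, g(2) ≈ 2.236068, g(2.25) ≈ 2.291288, g(2.5) ≈ 2.345208.
Sum = Σ Δt_i · g(t_i).
Sum ≈ 4.398478.

4.398478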